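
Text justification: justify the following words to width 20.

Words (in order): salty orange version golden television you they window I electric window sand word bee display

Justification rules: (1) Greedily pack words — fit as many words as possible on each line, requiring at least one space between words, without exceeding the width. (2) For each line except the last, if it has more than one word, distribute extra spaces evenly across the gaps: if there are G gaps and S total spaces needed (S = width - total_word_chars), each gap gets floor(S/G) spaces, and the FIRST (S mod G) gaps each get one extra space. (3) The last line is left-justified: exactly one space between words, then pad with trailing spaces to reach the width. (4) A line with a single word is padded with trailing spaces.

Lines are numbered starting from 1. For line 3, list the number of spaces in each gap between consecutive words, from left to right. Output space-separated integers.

Line 1: ['salty', 'orange', 'version'] (min_width=20, slack=0)
Line 2: ['golden', 'television'] (min_width=17, slack=3)
Line 3: ['you', 'they', 'window', 'I'] (min_width=17, slack=3)
Line 4: ['electric', 'window', 'sand'] (min_width=20, slack=0)
Line 5: ['word', 'bee', 'display'] (min_width=16, slack=4)

Answer: 2 2 2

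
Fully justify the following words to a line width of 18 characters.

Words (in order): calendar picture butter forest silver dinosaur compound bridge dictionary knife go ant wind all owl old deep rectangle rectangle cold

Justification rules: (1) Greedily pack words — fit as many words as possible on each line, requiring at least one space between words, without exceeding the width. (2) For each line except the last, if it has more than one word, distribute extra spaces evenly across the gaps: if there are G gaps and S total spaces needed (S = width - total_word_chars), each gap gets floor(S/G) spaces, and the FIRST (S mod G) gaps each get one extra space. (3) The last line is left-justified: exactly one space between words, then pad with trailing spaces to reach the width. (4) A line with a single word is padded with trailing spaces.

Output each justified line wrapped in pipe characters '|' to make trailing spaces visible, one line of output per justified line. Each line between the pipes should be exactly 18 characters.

Line 1: ['calendar', 'picture'] (min_width=16, slack=2)
Line 2: ['butter', 'forest'] (min_width=13, slack=5)
Line 3: ['silver', 'dinosaur'] (min_width=15, slack=3)
Line 4: ['compound', 'bridge'] (min_width=15, slack=3)
Line 5: ['dictionary', 'knife'] (min_width=16, slack=2)
Line 6: ['go', 'ant', 'wind', 'all'] (min_width=15, slack=3)
Line 7: ['owl', 'old', 'deep'] (min_width=12, slack=6)
Line 8: ['rectangle'] (min_width=9, slack=9)
Line 9: ['rectangle', 'cold'] (min_width=14, slack=4)

Answer: |calendar   picture|
|butter      forest|
|silver    dinosaur|
|compound    bridge|
|dictionary   knife|
|go  ant  wind  all|
|owl    old    deep|
|rectangle         |
|rectangle cold    |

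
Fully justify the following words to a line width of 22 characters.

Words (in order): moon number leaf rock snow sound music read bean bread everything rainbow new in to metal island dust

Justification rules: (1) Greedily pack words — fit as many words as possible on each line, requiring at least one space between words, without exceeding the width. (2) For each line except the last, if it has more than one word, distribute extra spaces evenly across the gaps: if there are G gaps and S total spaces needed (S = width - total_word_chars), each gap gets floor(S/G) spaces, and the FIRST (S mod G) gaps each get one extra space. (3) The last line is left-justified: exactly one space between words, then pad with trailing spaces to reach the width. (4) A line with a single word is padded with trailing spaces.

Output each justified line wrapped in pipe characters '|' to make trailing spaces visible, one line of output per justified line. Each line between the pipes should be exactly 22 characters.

Answer: |moon  number leaf rock|
|snow  sound music read|
|bean  bread everything|
|rainbow   new   in  to|
|metal island dust     |

Derivation:
Line 1: ['moon', 'number', 'leaf', 'rock'] (min_width=21, slack=1)
Line 2: ['snow', 'sound', 'music', 'read'] (min_width=21, slack=1)
Line 3: ['bean', 'bread', 'everything'] (min_width=21, slack=1)
Line 4: ['rainbow', 'new', 'in', 'to'] (min_width=17, slack=5)
Line 5: ['metal', 'island', 'dust'] (min_width=17, slack=5)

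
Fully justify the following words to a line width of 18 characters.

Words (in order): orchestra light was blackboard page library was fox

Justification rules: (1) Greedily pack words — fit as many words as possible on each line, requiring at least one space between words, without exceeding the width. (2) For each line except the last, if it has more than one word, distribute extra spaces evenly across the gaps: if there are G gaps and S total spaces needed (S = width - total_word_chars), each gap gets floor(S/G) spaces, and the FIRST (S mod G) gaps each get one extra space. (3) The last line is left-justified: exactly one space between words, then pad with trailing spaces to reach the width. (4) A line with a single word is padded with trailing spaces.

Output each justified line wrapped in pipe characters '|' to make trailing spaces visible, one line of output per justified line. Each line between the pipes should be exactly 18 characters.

Line 1: ['orchestra', 'light'] (min_width=15, slack=3)
Line 2: ['was', 'blackboard'] (min_width=14, slack=4)
Line 3: ['page', 'library', 'was'] (min_width=16, slack=2)
Line 4: ['fox'] (min_width=3, slack=15)

Answer: |orchestra    light|
|was     blackboard|
|page  library  was|
|fox               |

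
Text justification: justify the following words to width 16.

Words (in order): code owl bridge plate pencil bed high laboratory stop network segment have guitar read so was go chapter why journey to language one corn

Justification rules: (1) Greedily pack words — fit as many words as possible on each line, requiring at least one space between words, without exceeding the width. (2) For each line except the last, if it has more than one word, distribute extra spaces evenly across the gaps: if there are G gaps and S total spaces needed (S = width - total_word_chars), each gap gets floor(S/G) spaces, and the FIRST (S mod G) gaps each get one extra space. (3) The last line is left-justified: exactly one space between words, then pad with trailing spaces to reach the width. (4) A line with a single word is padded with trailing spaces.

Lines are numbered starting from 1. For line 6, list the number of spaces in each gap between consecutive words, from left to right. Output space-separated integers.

Answer: 2 2

Derivation:
Line 1: ['code', 'owl', 'bridge'] (min_width=15, slack=1)
Line 2: ['plate', 'pencil', 'bed'] (min_width=16, slack=0)
Line 3: ['high', 'laboratory'] (min_width=15, slack=1)
Line 4: ['stop', 'network'] (min_width=12, slack=4)
Line 5: ['segment', 'have'] (min_width=12, slack=4)
Line 6: ['guitar', 'read', 'so'] (min_width=14, slack=2)
Line 7: ['was', 'go', 'chapter'] (min_width=14, slack=2)
Line 8: ['why', 'journey', 'to'] (min_width=14, slack=2)
Line 9: ['language', 'one'] (min_width=12, slack=4)
Line 10: ['corn'] (min_width=4, slack=12)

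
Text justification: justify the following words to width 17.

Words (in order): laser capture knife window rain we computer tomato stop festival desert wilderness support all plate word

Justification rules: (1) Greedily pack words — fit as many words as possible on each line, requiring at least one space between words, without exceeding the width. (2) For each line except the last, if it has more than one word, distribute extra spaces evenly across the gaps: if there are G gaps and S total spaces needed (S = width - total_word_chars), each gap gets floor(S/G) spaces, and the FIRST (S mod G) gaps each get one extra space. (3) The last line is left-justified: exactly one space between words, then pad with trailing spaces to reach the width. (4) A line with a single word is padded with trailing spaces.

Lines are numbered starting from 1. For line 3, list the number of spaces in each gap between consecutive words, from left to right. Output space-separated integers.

Answer: 7

Derivation:
Line 1: ['laser', 'capture'] (min_width=13, slack=4)
Line 2: ['knife', 'window', 'rain'] (min_width=17, slack=0)
Line 3: ['we', 'computer'] (min_width=11, slack=6)
Line 4: ['tomato', 'stop'] (min_width=11, slack=6)
Line 5: ['festival', 'desert'] (min_width=15, slack=2)
Line 6: ['wilderness'] (min_width=10, slack=7)
Line 7: ['support', 'all', 'plate'] (min_width=17, slack=0)
Line 8: ['word'] (min_width=4, slack=13)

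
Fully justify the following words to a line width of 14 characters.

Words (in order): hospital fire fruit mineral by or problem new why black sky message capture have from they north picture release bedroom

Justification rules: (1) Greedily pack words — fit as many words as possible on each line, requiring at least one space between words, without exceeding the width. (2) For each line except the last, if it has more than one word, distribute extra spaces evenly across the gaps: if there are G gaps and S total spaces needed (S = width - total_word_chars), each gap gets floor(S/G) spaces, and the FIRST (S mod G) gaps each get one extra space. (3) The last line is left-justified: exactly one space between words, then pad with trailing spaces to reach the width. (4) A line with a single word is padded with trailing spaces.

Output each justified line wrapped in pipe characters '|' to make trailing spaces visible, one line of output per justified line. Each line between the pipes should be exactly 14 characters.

Answer: |hospital  fire|
|fruit  mineral|
|by  or problem|
|new  why black|
|sky    message|
|capture   have|
|from      they|
|north  picture|
|release       |
|bedroom       |

Derivation:
Line 1: ['hospital', 'fire'] (min_width=13, slack=1)
Line 2: ['fruit', 'mineral'] (min_width=13, slack=1)
Line 3: ['by', 'or', 'problem'] (min_width=13, slack=1)
Line 4: ['new', 'why', 'black'] (min_width=13, slack=1)
Line 5: ['sky', 'message'] (min_width=11, slack=3)
Line 6: ['capture', 'have'] (min_width=12, slack=2)
Line 7: ['from', 'they'] (min_width=9, slack=5)
Line 8: ['north', 'picture'] (min_width=13, slack=1)
Line 9: ['release'] (min_width=7, slack=7)
Line 10: ['bedroom'] (min_width=7, slack=7)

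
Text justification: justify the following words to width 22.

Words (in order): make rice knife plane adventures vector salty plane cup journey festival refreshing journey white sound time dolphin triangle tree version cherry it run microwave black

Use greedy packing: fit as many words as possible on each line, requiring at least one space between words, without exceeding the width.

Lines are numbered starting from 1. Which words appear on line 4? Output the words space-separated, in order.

Answer: journey festival

Derivation:
Line 1: ['make', 'rice', 'knife', 'plane'] (min_width=21, slack=1)
Line 2: ['adventures', 'vector'] (min_width=17, slack=5)
Line 3: ['salty', 'plane', 'cup'] (min_width=15, slack=7)
Line 4: ['journey', 'festival'] (min_width=16, slack=6)
Line 5: ['refreshing', 'journey'] (min_width=18, slack=4)
Line 6: ['white', 'sound', 'time'] (min_width=16, slack=6)
Line 7: ['dolphin', 'triangle', 'tree'] (min_width=21, slack=1)
Line 8: ['version', 'cherry', 'it', 'run'] (min_width=21, slack=1)
Line 9: ['microwave', 'black'] (min_width=15, slack=7)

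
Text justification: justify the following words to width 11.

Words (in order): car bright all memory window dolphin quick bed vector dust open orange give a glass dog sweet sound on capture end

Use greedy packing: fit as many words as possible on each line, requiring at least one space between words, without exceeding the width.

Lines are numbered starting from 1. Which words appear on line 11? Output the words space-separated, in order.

Answer: on capture

Derivation:
Line 1: ['car', 'bright'] (min_width=10, slack=1)
Line 2: ['all', 'memory'] (min_width=10, slack=1)
Line 3: ['window'] (min_width=6, slack=5)
Line 4: ['dolphin'] (min_width=7, slack=4)
Line 5: ['quick', 'bed'] (min_width=9, slack=2)
Line 6: ['vector', 'dust'] (min_width=11, slack=0)
Line 7: ['open', 'orange'] (min_width=11, slack=0)
Line 8: ['give', 'a'] (min_width=6, slack=5)
Line 9: ['glass', 'dog'] (min_width=9, slack=2)
Line 10: ['sweet', 'sound'] (min_width=11, slack=0)
Line 11: ['on', 'capture'] (min_width=10, slack=1)
Line 12: ['end'] (min_width=3, slack=8)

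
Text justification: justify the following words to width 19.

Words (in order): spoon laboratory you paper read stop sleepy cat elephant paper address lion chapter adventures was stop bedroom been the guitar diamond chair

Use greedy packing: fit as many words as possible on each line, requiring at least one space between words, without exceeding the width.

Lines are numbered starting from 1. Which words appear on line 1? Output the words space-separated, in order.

Line 1: ['spoon', 'laboratory'] (min_width=16, slack=3)
Line 2: ['you', 'paper', 'read', 'stop'] (min_width=19, slack=0)
Line 3: ['sleepy', 'cat', 'elephant'] (min_width=19, slack=0)
Line 4: ['paper', 'address', 'lion'] (min_width=18, slack=1)
Line 5: ['chapter', 'adventures'] (min_width=18, slack=1)
Line 6: ['was', 'stop', 'bedroom'] (min_width=16, slack=3)
Line 7: ['been', 'the', 'guitar'] (min_width=15, slack=4)
Line 8: ['diamond', 'chair'] (min_width=13, slack=6)

Answer: spoon laboratory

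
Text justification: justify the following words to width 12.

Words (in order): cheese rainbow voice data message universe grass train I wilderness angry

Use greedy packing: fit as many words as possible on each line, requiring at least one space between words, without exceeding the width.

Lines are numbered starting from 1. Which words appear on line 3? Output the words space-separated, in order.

Answer: voice data

Derivation:
Line 1: ['cheese'] (min_width=6, slack=6)
Line 2: ['rainbow'] (min_width=7, slack=5)
Line 3: ['voice', 'data'] (min_width=10, slack=2)
Line 4: ['message'] (min_width=7, slack=5)
Line 5: ['universe'] (min_width=8, slack=4)
Line 6: ['grass', 'train'] (min_width=11, slack=1)
Line 7: ['I', 'wilderness'] (min_width=12, slack=0)
Line 8: ['angry'] (min_width=5, slack=7)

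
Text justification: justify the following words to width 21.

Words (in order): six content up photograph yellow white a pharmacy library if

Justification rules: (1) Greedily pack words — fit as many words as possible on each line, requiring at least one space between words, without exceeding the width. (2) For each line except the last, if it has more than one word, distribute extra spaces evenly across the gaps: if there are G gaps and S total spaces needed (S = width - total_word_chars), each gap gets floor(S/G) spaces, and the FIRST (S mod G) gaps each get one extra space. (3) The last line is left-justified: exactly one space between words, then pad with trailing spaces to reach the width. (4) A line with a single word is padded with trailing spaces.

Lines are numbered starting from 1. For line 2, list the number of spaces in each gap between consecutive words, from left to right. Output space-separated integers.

Line 1: ['six', 'content', 'up'] (min_width=14, slack=7)
Line 2: ['photograph', 'yellow'] (min_width=17, slack=4)
Line 3: ['white', 'a', 'pharmacy'] (min_width=16, slack=5)
Line 4: ['library', 'if'] (min_width=10, slack=11)

Answer: 5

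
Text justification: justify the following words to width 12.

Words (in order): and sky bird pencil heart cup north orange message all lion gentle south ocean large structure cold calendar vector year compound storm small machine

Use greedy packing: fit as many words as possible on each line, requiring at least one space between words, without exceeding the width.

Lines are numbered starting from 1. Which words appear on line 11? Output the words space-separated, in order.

Line 1: ['and', 'sky', 'bird'] (min_width=12, slack=0)
Line 2: ['pencil', 'heart'] (min_width=12, slack=0)
Line 3: ['cup', 'north'] (min_width=9, slack=3)
Line 4: ['orange'] (min_width=6, slack=6)
Line 5: ['message', 'all'] (min_width=11, slack=1)
Line 6: ['lion', 'gentle'] (min_width=11, slack=1)
Line 7: ['south', 'ocean'] (min_width=11, slack=1)
Line 8: ['large'] (min_width=5, slack=7)
Line 9: ['structure'] (min_width=9, slack=3)
Line 10: ['cold'] (min_width=4, slack=8)
Line 11: ['calendar'] (min_width=8, slack=4)
Line 12: ['vector', 'year'] (min_width=11, slack=1)
Line 13: ['compound'] (min_width=8, slack=4)
Line 14: ['storm', 'small'] (min_width=11, slack=1)
Line 15: ['machine'] (min_width=7, slack=5)

Answer: calendar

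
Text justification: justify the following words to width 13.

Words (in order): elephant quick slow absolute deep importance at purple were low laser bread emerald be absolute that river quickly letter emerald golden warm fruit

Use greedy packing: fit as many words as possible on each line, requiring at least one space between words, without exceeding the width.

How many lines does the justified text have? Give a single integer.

Line 1: ['elephant'] (min_width=8, slack=5)
Line 2: ['quick', 'slow'] (min_width=10, slack=3)
Line 3: ['absolute', 'deep'] (min_width=13, slack=0)
Line 4: ['importance', 'at'] (min_width=13, slack=0)
Line 5: ['purple', 'were'] (min_width=11, slack=2)
Line 6: ['low', 'laser'] (min_width=9, slack=4)
Line 7: ['bread', 'emerald'] (min_width=13, slack=0)
Line 8: ['be', 'absolute'] (min_width=11, slack=2)
Line 9: ['that', 'river'] (min_width=10, slack=3)
Line 10: ['quickly'] (min_width=7, slack=6)
Line 11: ['letter'] (min_width=6, slack=7)
Line 12: ['emerald'] (min_width=7, slack=6)
Line 13: ['golden', 'warm'] (min_width=11, slack=2)
Line 14: ['fruit'] (min_width=5, slack=8)
Total lines: 14

Answer: 14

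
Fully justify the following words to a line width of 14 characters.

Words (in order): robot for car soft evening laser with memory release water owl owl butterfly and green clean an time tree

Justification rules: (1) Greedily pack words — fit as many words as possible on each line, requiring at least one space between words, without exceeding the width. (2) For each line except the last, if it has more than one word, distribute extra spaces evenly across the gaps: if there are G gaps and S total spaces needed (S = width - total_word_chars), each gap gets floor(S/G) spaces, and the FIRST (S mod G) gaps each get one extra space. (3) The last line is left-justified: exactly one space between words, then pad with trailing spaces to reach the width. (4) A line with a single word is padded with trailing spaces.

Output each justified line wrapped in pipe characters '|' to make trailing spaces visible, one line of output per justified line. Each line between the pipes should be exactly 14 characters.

Answer: |robot  for car|
|soft   evening|
|laser     with|
|memory release|
|water  owl owl|
|butterfly  and|
|green clean an|
|time tree     |

Derivation:
Line 1: ['robot', 'for', 'car'] (min_width=13, slack=1)
Line 2: ['soft', 'evening'] (min_width=12, slack=2)
Line 3: ['laser', 'with'] (min_width=10, slack=4)
Line 4: ['memory', 'release'] (min_width=14, slack=0)
Line 5: ['water', 'owl', 'owl'] (min_width=13, slack=1)
Line 6: ['butterfly', 'and'] (min_width=13, slack=1)
Line 7: ['green', 'clean', 'an'] (min_width=14, slack=0)
Line 8: ['time', 'tree'] (min_width=9, slack=5)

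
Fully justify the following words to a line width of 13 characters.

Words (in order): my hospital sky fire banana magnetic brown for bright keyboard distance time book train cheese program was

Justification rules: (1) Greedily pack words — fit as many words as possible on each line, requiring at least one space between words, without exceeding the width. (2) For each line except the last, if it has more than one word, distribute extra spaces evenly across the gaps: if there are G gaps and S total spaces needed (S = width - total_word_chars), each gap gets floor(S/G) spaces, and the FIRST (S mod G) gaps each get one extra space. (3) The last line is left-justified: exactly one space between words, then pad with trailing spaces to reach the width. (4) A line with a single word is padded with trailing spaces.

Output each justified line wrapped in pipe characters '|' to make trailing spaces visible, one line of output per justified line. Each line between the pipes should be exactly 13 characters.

Line 1: ['my', 'hospital'] (min_width=11, slack=2)
Line 2: ['sky', 'fire'] (min_width=8, slack=5)
Line 3: ['banana'] (min_width=6, slack=7)
Line 4: ['magnetic'] (min_width=8, slack=5)
Line 5: ['brown', 'for'] (min_width=9, slack=4)
Line 6: ['bright'] (min_width=6, slack=7)
Line 7: ['keyboard'] (min_width=8, slack=5)
Line 8: ['distance', 'time'] (min_width=13, slack=0)
Line 9: ['book', 'train'] (min_width=10, slack=3)
Line 10: ['cheese'] (min_width=6, slack=7)
Line 11: ['program', 'was'] (min_width=11, slack=2)

Answer: |my   hospital|
|sky      fire|
|banana       |
|magnetic     |
|brown     for|
|bright       |
|keyboard     |
|distance time|
|book    train|
|cheese       |
|program was  |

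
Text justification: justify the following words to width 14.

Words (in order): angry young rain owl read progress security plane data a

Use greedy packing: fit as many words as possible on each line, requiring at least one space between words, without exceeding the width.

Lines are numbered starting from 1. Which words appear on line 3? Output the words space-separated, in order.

Line 1: ['angry', 'young'] (min_width=11, slack=3)
Line 2: ['rain', 'owl', 'read'] (min_width=13, slack=1)
Line 3: ['progress'] (min_width=8, slack=6)
Line 4: ['security', 'plane'] (min_width=14, slack=0)
Line 5: ['data', 'a'] (min_width=6, slack=8)

Answer: progress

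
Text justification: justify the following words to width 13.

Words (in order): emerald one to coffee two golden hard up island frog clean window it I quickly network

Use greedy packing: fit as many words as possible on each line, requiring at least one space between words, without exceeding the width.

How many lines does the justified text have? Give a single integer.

Line 1: ['emerald', 'one'] (min_width=11, slack=2)
Line 2: ['to', 'coffee', 'two'] (min_width=13, slack=0)
Line 3: ['golden', 'hard'] (min_width=11, slack=2)
Line 4: ['up', 'island'] (min_width=9, slack=4)
Line 5: ['frog', 'clean'] (min_width=10, slack=3)
Line 6: ['window', 'it', 'I'] (min_width=11, slack=2)
Line 7: ['quickly'] (min_width=7, slack=6)
Line 8: ['network'] (min_width=7, slack=6)
Total lines: 8

Answer: 8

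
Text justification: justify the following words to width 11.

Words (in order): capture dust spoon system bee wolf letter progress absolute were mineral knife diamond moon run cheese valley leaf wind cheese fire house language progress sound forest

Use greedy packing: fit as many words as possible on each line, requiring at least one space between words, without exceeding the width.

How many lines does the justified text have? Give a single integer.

Answer: 19

Derivation:
Line 1: ['capture'] (min_width=7, slack=4)
Line 2: ['dust', 'spoon'] (min_width=10, slack=1)
Line 3: ['system', 'bee'] (min_width=10, slack=1)
Line 4: ['wolf', 'letter'] (min_width=11, slack=0)
Line 5: ['progress'] (min_width=8, slack=3)
Line 6: ['absolute'] (min_width=8, slack=3)
Line 7: ['were'] (min_width=4, slack=7)
Line 8: ['mineral'] (min_width=7, slack=4)
Line 9: ['knife'] (min_width=5, slack=6)
Line 10: ['diamond'] (min_width=7, slack=4)
Line 11: ['moon', 'run'] (min_width=8, slack=3)
Line 12: ['cheese'] (min_width=6, slack=5)
Line 13: ['valley', 'leaf'] (min_width=11, slack=0)
Line 14: ['wind', 'cheese'] (min_width=11, slack=0)
Line 15: ['fire', 'house'] (min_width=10, slack=1)
Line 16: ['language'] (min_width=8, slack=3)
Line 17: ['progress'] (min_width=8, slack=3)
Line 18: ['sound'] (min_width=5, slack=6)
Line 19: ['forest'] (min_width=6, slack=5)
Total lines: 19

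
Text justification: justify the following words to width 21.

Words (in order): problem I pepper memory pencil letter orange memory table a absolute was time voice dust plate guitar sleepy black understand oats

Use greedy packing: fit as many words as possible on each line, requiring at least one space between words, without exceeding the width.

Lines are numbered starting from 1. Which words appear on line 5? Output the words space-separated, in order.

Answer: voice dust plate

Derivation:
Line 1: ['problem', 'I', 'pepper'] (min_width=16, slack=5)
Line 2: ['memory', 'pencil', 'letter'] (min_width=20, slack=1)
Line 3: ['orange', 'memory', 'table', 'a'] (min_width=21, slack=0)
Line 4: ['absolute', 'was', 'time'] (min_width=17, slack=4)
Line 5: ['voice', 'dust', 'plate'] (min_width=16, slack=5)
Line 6: ['guitar', 'sleepy', 'black'] (min_width=19, slack=2)
Line 7: ['understand', 'oats'] (min_width=15, slack=6)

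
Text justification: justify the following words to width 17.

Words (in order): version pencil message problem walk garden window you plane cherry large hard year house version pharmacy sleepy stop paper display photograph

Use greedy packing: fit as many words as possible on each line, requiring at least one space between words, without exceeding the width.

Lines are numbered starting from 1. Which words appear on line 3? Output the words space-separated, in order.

Answer: walk garden

Derivation:
Line 1: ['version', 'pencil'] (min_width=14, slack=3)
Line 2: ['message', 'problem'] (min_width=15, slack=2)
Line 3: ['walk', 'garden'] (min_width=11, slack=6)
Line 4: ['window', 'you', 'plane'] (min_width=16, slack=1)
Line 5: ['cherry', 'large', 'hard'] (min_width=17, slack=0)
Line 6: ['year', 'house'] (min_width=10, slack=7)
Line 7: ['version', 'pharmacy'] (min_width=16, slack=1)
Line 8: ['sleepy', 'stop', 'paper'] (min_width=17, slack=0)
Line 9: ['display'] (min_width=7, slack=10)
Line 10: ['photograph'] (min_width=10, slack=7)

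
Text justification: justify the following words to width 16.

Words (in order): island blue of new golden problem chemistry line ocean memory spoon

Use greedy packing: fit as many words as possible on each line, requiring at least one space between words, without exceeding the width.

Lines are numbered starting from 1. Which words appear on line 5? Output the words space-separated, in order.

Answer: ocean memory

Derivation:
Line 1: ['island', 'blue', 'of'] (min_width=14, slack=2)
Line 2: ['new', 'golden'] (min_width=10, slack=6)
Line 3: ['problem'] (min_width=7, slack=9)
Line 4: ['chemistry', 'line'] (min_width=14, slack=2)
Line 5: ['ocean', 'memory'] (min_width=12, slack=4)
Line 6: ['spoon'] (min_width=5, slack=11)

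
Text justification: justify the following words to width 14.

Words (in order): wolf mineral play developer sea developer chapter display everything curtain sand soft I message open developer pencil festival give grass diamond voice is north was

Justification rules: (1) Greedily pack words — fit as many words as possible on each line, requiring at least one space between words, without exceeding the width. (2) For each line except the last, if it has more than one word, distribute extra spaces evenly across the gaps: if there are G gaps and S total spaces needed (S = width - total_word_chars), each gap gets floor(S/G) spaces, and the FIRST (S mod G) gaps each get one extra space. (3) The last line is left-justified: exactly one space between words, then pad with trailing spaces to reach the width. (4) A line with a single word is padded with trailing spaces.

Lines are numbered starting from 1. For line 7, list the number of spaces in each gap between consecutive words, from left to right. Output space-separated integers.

Answer: 3

Derivation:
Line 1: ['wolf', 'mineral'] (min_width=12, slack=2)
Line 2: ['play', 'developer'] (min_width=14, slack=0)
Line 3: ['sea', 'developer'] (min_width=13, slack=1)
Line 4: ['chapter'] (min_width=7, slack=7)
Line 5: ['display'] (min_width=7, slack=7)
Line 6: ['everything'] (min_width=10, slack=4)
Line 7: ['curtain', 'sand'] (min_width=12, slack=2)
Line 8: ['soft', 'I', 'message'] (min_width=14, slack=0)
Line 9: ['open', 'developer'] (min_width=14, slack=0)
Line 10: ['pencil'] (min_width=6, slack=8)
Line 11: ['festival', 'give'] (min_width=13, slack=1)
Line 12: ['grass', 'diamond'] (min_width=13, slack=1)
Line 13: ['voice', 'is', 'north'] (min_width=14, slack=0)
Line 14: ['was'] (min_width=3, slack=11)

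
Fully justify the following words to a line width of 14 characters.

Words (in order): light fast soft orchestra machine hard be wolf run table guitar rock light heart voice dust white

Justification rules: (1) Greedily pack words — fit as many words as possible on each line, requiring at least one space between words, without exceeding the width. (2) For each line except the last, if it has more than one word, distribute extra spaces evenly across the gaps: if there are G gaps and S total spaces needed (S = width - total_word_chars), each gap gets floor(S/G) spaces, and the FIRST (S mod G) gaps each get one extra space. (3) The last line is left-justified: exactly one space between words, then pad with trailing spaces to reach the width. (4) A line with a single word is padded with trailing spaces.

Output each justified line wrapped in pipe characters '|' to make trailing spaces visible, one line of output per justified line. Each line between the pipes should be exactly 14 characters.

Answer: |light     fast|
|soft orchestra|
|machine   hard|
|be   wolf  run|
|table   guitar|
|rock     light|
|heart    voice|
|dust white    |

Derivation:
Line 1: ['light', 'fast'] (min_width=10, slack=4)
Line 2: ['soft', 'orchestra'] (min_width=14, slack=0)
Line 3: ['machine', 'hard'] (min_width=12, slack=2)
Line 4: ['be', 'wolf', 'run'] (min_width=11, slack=3)
Line 5: ['table', 'guitar'] (min_width=12, slack=2)
Line 6: ['rock', 'light'] (min_width=10, slack=4)
Line 7: ['heart', 'voice'] (min_width=11, slack=3)
Line 8: ['dust', 'white'] (min_width=10, slack=4)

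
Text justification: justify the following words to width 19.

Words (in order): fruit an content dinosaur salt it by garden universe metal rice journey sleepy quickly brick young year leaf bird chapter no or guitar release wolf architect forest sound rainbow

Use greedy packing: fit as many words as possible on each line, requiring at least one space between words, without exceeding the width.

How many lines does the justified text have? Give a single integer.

Line 1: ['fruit', 'an', 'content'] (min_width=16, slack=3)
Line 2: ['dinosaur', 'salt', 'it', 'by'] (min_width=19, slack=0)
Line 3: ['garden', 'universe'] (min_width=15, slack=4)
Line 4: ['metal', 'rice', 'journey'] (min_width=18, slack=1)
Line 5: ['sleepy', 'quickly'] (min_width=14, slack=5)
Line 6: ['brick', 'young', 'year'] (min_width=16, slack=3)
Line 7: ['leaf', 'bird', 'chapter'] (min_width=17, slack=2)
Line 8: ['no', 'or', 'guitar'] (min_width=12, slack=7)
Line 9: ['release', 'wolf'] (min_width=12, slack=7)
Line 10: ['architect', 'forest'] (min_width=16, slack=3)
Line 11: ['sound', 'rainbow'] (min_width=13, slack=6)
Total lines: 11

Answer: 11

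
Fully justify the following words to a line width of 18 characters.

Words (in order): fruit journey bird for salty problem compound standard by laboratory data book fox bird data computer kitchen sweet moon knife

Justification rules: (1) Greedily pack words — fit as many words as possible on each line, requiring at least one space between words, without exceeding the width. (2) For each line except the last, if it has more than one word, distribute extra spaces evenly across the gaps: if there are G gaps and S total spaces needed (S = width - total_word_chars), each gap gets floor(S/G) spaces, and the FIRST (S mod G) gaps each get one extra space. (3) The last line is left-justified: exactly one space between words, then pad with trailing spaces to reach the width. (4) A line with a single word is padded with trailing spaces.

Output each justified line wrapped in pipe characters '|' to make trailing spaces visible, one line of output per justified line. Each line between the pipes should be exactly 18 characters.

Line 1: ['fruit', 'journey', 'bird'] (min_width=18, slack=0)
Line 2: ['for', 'salty', 'problem'] (min_width=17, slack=1)
Line 3: ['compound', 'standard'] (min_width=17, slack=1)
Line 4: ['by', 'laboratory', 'data'] (min_width=18, slack=0)
Line 5: ['book', 'fox', 'bird', 'data'] (min_width=18, slack=0)
Line 6: ['computer', 'kitchen'] (min_width=16, slack=2)
Line 7: ['sweet', 'moon', 'knife'] (min_width=16, slack=2)

Answer: |fruit journey bird|
|for  salty problem|
|compound  standard|
|by laboratory data|
|book fox bird data|
|computer   kitchen|
|sweet moon knife  |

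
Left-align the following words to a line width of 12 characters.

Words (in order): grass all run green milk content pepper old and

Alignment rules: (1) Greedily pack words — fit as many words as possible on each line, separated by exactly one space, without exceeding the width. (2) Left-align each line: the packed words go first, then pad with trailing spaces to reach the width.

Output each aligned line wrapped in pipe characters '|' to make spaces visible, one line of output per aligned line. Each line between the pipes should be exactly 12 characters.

Line 1: ['grass', 'all'] (min_width=9, slack=3)
Line 2: ['run', 'green'] (min_width=9, slack=3)
Line 3: ['milk', 'content'] (min_width=12, slack=0)
Line 4: ['pepper', 'old'] (min_width=10, slack=2)
Line 5: ['and'] (min_width=3, slack=9)

Answer: |grass all   |
|run green   |
|milk content|
|pepper old  |
|and         |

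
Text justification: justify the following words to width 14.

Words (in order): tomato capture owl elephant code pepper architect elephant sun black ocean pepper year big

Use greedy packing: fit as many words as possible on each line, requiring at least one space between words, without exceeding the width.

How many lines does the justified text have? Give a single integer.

Answer: 8

Derivation:
Line 1: ['tomato', 'capture'] (min_width=14, slack=0)
Line 2: ['owl', 'elephant'] (min_width=12, slack=2)
Line 3: ['code', 'pepper'] (min_width=11, slack=3)
Line 4: ['architect'] (min_width=9, slack=5)
Line 5: ['elephant', 'sun'] (min_width=12, slack=2)
Line 6: ['black', 'ocean'] (min_width=11, slack=3)
Line 7: ['pepper', 'year'] (min_width=11, slack=3)
Line 8: ['big'] (min_width=3, slack=11)
Total lines: 8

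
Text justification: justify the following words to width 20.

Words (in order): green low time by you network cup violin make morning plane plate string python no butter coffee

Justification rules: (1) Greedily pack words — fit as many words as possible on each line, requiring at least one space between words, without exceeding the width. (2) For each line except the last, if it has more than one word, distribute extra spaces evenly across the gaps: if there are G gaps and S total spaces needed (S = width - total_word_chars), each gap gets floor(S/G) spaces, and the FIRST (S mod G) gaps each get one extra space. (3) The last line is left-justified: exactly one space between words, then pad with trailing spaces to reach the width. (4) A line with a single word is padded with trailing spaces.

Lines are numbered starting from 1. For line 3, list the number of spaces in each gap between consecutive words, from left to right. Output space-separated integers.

Answer: 2 1

Derivation:
Line 1: ['green', 'low', 'time', 'by'] (min_width=17, slack=3)
Line 2: ['you', 'network', 'cup'] (min_width=15, slack=5)
Line 3: ['violin', 'make', 'morning'] (min_width=19, slack=1)
Line 4: ['plane', 'plate', 'string'] (min_width=18, slack=2)
Line 5: ['python', 'no', 'butter'] (min_width=16, slack=4)
Line 6: ['coffee'] (min_width=6, slack=14)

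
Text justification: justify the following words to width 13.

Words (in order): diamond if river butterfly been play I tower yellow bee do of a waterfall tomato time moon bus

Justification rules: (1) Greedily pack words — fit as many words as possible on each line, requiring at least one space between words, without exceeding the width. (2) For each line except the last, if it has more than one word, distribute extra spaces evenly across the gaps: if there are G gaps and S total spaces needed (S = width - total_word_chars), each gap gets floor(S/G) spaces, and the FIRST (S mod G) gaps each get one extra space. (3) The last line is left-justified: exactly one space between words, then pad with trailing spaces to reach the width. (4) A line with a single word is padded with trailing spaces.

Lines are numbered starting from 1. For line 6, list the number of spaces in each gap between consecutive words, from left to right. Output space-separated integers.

Line 1: ['diamond', 'if'] (min_width=10, slack=3)
Line 2: ['river'] (min_width=5, slack=8)
Line 3: ['butterfly'] (min_width=9, slack=4)
Line 4: ['been', 'play', 'I'] (min_width=11, slack=2)
Line 5: ['tower', 'yellow'] (min_width=12, slack=1)
Line 6: ['bee', 'do', 'of', 'a'] (min_width=11, slack=2)
Line 7: ['waterfall'] (min_width=9, slack=4)
Line 8: ['tomato', 'time'] (min_width=11, slack=2)
Line 9: ['moon', 'bus'] (min_width=8, slack=5)

Answer: 2 2 1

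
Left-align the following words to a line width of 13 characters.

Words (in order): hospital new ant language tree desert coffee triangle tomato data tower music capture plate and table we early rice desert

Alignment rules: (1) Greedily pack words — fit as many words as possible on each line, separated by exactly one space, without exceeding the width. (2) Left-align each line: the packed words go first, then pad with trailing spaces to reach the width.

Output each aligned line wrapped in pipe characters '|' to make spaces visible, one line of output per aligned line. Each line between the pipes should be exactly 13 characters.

Answer: |hospital new |
|ant language |
|tree desert  |
|coffee       |
|triangle     |
|tomato data  |
|tower music  |
|capture plate|
|and table we |
|early rice   |
|desert       |

Derivation:
Line 1: ['hospital', 'new'] (min_width=12, slack=1)
Line 2: ['ant', 'language'] (min_width=12, slack=1)
Line 3: ['tree', 'desert'] (min_width=11, slack=2)
Line 4: ['coffee'] (min_width=6, slack=7)
Line 5: ['triangle'] (min_width=8, slack=5)
Line 6: ['tomato', 'data'] (min_width=11, slack=2)
Line 7: ['tower', 'music'] (min_width=11, slack=2)
Line 8: ['capture', 'plate'] (min_width=13, slack=0)
Line 9: ['and', 'table', 'we'] (min_width=12, slack=1)
Line 10: ['early', 'rice'] (min_width=10, slack=3)
Line 11: ['desert'] (min_width=6, slack=7)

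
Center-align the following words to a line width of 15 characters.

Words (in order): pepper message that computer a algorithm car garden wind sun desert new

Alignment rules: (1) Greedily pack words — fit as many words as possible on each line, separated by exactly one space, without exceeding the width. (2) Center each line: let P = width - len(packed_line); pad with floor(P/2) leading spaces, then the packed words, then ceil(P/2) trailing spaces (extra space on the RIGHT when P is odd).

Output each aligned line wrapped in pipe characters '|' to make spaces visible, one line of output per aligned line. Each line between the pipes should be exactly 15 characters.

Answer: |pepper message |
|that computer a|
| algorithm car |
|garden wind sun|
|  desert new   |

Derivation:
Line 1: ['pepper', 'message'] (min_width=14, slack=1)
Line 2: ['that', 'computer', 'a'] (min_width=15, slack=0)
Line 3: ['algorithm', 'car'] (min_width=13, slack=2)
Line 4: ['garden', 'wind', 'sun'] (min_width=15, slack=0)
Line 5: ['desert', 'new'] (min_width=10, slack=5)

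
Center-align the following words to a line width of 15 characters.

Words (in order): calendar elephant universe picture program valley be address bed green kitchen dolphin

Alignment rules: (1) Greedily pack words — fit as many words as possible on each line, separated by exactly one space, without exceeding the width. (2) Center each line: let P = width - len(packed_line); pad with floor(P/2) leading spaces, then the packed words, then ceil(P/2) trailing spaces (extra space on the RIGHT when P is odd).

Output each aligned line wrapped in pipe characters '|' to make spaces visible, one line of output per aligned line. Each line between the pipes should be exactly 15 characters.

Line 1: ['calendar'] (min_width=8, slack=7)
Line 2: ['elephant'] (min_width=8, slack=7)
Line 3: ['universe'] (min_width=8, slack=7)
Line 4: ['picture', 'program'] (min_width=15, slack=0)
Line 5: ['valley', 'be'] (min_width=9, slack=6)
Line 6: ['address', 'bed'] (min_width=11, slack=4)
Line 7: ['green', 'kitchen'] (min_width=13, slack=2)
Line 8: ['dolphin'] (min_width=7, slack=8)

Answer: |   calendar    |
|   elephant    |
|   universe    |
|picture program|
|   valley be   |
|  address bed  |
| green kitchen |
|    dolphin    |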